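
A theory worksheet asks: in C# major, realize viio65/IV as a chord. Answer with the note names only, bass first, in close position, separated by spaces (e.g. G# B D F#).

G# B D E#

The slash marks an applied leading-tone chord: viio of IV. In C# major, IV is F#, so the leading tone to it is E#, a half step below.
Building a fully diminished seventh chord on E# gives E#-G#-B-D.
With the 65 figure the chord is in first inversion; from the bass G# upward in close position it reads G#-B-D-E#.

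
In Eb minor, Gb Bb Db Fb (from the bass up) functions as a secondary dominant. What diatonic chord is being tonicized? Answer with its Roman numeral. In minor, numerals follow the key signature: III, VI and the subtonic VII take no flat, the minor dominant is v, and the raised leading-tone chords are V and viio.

The chord is a dominant seventh chord on Gb.
A dominant resolves down a perfect fifth: Gb → Cb. In Eb minor, Cb is scale degree 6, i.e. VI.

VI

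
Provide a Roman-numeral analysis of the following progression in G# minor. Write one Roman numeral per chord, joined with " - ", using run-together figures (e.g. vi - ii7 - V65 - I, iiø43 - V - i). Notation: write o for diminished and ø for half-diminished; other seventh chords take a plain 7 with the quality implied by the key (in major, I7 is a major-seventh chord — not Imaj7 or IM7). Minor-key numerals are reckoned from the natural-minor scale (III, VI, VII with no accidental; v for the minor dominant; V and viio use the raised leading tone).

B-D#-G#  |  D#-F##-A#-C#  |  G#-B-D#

i6 - V7 - i

B-D#-G# has root G#, degree 1 in G# minor, so i6.
D#-F##-A#-C#: dominant seventh chord on D# = scale degree 5 → V7.
G#-B-D#: minor triad on G# = scale degree 1 → i.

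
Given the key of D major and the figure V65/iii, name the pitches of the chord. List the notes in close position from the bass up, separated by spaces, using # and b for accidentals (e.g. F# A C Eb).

E# G# B C#

The slash means an applied dominant: we want the dominant of iii. In D major, iii is F# minor, and its dominant is built on C#.
Building a dominant seventh chord on C# gives C#-E#-G#-B.
The figured bass 65 indicates first inversion, placing the third (E#) in the bass: E#-G#-B-C#.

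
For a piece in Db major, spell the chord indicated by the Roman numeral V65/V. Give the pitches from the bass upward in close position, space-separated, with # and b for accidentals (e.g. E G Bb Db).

V65/V is a secondary dominant — the dominant seventh of V. V in Db major is Ab, so the applied chord's root is Eb, a perfect fifth above.
Building a dominant seventh chord on Eb gives Eb-G-Bb-Db.
The figured bass 65 indicates first inversion, placing the third (G) in the bass: G-Bb-Db-Eb.

G Bb Db Eb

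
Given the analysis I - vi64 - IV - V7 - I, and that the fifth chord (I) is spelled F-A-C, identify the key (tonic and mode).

F major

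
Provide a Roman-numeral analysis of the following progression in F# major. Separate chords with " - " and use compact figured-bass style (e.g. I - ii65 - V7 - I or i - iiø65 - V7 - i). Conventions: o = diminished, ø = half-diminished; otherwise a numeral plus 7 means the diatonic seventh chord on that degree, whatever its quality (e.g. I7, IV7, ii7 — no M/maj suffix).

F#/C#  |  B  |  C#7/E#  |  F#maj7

F#/C# has root F#, degree 1 in F# major, so I64.
B: root B is the subdominant; major triad there is IV.
C#7/E#: root C# is the dominant; dominant seventh chord there is V65.
F#maj7: major seventh chord on F# = scale degree 1 → I7.

I64 - IV - V65 - I7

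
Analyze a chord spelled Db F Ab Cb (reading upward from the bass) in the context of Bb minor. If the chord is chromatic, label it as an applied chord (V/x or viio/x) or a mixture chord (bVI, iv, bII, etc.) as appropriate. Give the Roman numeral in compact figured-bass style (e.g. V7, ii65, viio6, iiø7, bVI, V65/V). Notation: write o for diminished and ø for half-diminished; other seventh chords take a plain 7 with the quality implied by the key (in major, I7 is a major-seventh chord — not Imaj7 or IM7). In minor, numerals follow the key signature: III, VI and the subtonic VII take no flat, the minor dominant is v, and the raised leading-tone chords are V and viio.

Stacked in thirds the chord is Db-F-Ab-Cb: a dominant seventh chord on Db.
Db is not a diatonic chord root with this quality in Bb minor, but it lies a perfect fifth above Gb (VI), so the chord functions as an applied dominant of VI.

V7/VI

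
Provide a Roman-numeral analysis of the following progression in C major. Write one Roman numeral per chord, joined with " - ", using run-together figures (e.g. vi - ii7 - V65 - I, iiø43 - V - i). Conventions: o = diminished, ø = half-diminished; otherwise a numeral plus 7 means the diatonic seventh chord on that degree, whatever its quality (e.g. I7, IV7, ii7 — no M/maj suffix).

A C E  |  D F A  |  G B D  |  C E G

vi - ii - V - I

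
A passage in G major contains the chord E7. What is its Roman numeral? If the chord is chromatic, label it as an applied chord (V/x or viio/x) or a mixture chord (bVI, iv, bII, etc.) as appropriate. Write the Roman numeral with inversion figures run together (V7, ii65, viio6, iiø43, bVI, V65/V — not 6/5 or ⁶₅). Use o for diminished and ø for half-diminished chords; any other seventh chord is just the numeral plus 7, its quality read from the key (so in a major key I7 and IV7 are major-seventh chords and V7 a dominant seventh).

V7/ii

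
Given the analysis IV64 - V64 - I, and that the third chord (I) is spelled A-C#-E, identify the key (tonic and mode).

A major

I is given as A-C#-E — a major triad with root A.
If A is scale degree 1 and the mode makes that degree carry a major triad, the tonic is A and the mode is major.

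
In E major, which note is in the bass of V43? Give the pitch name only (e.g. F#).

V in E major has root B; the chord is B-D#-F#-A.
The figure 43 means second inversion — the fifth is in the bass.

F#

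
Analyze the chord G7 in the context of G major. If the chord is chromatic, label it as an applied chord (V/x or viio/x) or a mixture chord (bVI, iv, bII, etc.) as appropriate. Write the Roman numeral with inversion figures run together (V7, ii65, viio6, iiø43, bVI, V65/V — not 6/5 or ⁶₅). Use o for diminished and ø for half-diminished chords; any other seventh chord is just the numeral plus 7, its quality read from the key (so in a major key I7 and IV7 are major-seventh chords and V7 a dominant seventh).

The pitches G-B-D-F form a dominant seventh chord rooted on G.
G is not a diatonic chord root with this quality in G major, but it lies a perfect fifth above C (IV), so the chord functions as an applied dominant of IV.

V7/IV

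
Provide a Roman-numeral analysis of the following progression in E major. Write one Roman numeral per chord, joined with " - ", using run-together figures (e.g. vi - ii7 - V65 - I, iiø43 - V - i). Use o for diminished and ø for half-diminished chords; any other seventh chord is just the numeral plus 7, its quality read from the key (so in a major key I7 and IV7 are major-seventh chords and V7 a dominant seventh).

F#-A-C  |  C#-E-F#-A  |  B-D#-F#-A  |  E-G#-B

iio - ii43 - V7 - I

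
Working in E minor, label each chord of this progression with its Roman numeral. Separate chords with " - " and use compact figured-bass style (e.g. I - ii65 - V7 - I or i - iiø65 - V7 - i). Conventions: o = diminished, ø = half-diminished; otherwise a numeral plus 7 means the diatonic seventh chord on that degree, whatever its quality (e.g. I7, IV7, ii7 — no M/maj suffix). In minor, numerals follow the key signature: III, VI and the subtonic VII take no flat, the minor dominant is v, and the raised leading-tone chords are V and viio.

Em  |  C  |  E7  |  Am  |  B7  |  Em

Em: root E is the tonic; minor triad there is i.
C: root C is the submediant; major triad there is VI.
E7: a dominant seventh chord on E, the applied dominant of iv → V7/iv.
Am has root A, degree 4 in E minor, so iv.
B7 has root B, degree 5 in E minor, so V7.
Em: root E is the tonic; minor triad there is i.

i - VI - V7/iv - iv - V7 - i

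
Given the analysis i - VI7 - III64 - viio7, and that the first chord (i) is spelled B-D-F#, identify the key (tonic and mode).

i is given as B-D-F# — a minor triad with root B.
If B is scale degree 1 and the mode makes that degree carry a minor triad, the tonic is B and the mode is minor.

B minor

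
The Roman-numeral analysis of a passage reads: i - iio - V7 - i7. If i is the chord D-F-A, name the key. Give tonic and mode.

D minor

The anchor chord is a minor triad on D, labeled i.
If D is scale degree 1 and the mode makes that degree carry a minor triad, the tonic is D and the mode is minor.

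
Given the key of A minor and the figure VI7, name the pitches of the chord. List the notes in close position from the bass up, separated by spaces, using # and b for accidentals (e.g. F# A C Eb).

The numeral's case and figure indicate a major seventh chord. In A minor its root, the sixth degree, is F.
That chord is spelled F-A-C-E.

F A C E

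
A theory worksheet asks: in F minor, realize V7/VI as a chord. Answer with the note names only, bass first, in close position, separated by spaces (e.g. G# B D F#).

Ab C Eb Gb

The slash means an applied dominant: we want the dominant of VI. In F minor, VI is Db major, and its dominant is built on Ab.
Building a dominant seventh chord on Ab gives Ab-C-Eb-Gb.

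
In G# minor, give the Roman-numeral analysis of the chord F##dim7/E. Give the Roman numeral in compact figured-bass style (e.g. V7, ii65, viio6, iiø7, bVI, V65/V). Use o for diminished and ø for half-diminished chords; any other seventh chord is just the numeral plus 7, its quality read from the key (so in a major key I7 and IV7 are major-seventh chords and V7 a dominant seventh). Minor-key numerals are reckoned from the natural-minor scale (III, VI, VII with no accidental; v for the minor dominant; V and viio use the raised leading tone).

The pitches F##-A#-C#-E form a fully diminished seventh chord rooted on F##.
F## is scale degree 7 in G# minor, and a fully diminished seventh chord on that degree is written viio7.
With E in the bass the chord is in third inversion, so the figured bass is 42.

viio42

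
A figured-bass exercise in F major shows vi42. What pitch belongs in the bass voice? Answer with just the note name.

C

vi in F major has root D; the chord is D-F-A-C.
The figure 42 means third inversion — the seventh is in the bass.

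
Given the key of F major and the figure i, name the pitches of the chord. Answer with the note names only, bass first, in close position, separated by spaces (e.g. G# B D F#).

F Ab C

i is the minor tonic, borrowed from the parallel minor. In F major that root is F.
So the chord is F-Ab-C.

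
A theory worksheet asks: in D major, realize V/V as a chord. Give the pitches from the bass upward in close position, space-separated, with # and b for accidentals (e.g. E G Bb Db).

E G# B

The slash means an applied dominant: we want the dominant of V. In D major, V is A major, and its dominant is built on E.
Building a major triad on E gives E-G#-B.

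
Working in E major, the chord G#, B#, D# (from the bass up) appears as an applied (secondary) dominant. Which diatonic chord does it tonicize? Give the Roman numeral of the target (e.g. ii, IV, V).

The chord is a major triad on G#.
A dominant resolves down a perfect fifth: G# → C#. In E major, C# is scale degree 6, i.e. vi.

vi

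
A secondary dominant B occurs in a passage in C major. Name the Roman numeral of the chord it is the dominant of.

The chord is a major triad on B.
A dominant resolves down a perfect fifth: B → E. In C major, E is scale degree 3, i.e. iii.

iii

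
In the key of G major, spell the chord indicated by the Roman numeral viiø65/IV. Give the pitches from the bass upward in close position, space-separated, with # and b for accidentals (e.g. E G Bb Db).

D F A B

viiø65/IV is a secondary leading-tone chord. The target IV is C in G major; the applied chord is rooted a semitone below, on B.
Building a half-diminished seventh chord on B gives B-D-F-A.
With the 65 figure the chord is in first inversion; from the bass D upward in close position it reads D-F-A-B.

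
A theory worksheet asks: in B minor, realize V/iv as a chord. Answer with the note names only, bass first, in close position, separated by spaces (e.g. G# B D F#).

V/iv is a secondary dominant — the dominant triad of iv. iv in B minor is E, so the applied chord's root is B, a perfect fifth above.
Building a major triad on B gives B-D#-F#.

B D# F#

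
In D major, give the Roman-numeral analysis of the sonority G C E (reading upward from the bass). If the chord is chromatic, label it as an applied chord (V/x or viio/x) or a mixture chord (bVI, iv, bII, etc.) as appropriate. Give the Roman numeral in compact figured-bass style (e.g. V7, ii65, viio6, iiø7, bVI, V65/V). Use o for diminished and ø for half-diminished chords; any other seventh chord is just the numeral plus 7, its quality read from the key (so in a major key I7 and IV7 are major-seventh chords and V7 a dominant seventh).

Stacked in thirds the chord is C-E-G: a major triad on C.
C is the lowered seventh degree of D major (diatonic 7 would be C#). This is a major triad on the lowered seventh degree (the subtonic), borrowed from the parallel minor.
With G in the bass the chord is in second inversion, so the figured bass is 64.

bVII64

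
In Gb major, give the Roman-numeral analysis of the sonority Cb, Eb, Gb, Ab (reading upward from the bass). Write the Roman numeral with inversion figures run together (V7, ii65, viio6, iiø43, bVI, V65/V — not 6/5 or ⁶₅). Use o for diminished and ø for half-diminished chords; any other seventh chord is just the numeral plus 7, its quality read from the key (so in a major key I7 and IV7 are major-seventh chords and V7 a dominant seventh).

Stacked in thirds the chord is Ab-Cb-Eb-Gb: a minor seventh chord on Ab.
Ab is scale degree 2 in Gb major, and a minor seventh chord on that degree is written ii7.
With Cb in the bass the chord is in first inversion, so the figured bass is 65.

ii65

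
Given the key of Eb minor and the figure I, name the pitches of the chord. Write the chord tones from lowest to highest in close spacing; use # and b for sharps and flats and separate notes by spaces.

Eb G Bb

I is the major tonic (Picardy third), borrowed from the parallel major. In Eb minor that root is Eb.
So the chord is Eb-G-Bb, a major triad.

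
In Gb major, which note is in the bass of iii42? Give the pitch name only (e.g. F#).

Ab

iii in Gb major has root Bb; the chord is Bb-Db-F-Ab.
The figure 42 means third inversion — the seventh is in the bass.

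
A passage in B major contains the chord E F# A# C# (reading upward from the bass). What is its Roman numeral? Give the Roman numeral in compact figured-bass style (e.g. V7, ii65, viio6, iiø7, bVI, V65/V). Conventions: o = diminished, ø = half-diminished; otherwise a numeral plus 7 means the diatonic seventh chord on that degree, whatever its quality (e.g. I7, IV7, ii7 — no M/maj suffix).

The pitches F#-A#-C#-E form a dominant seventh chord rooted on F#.
In B major, F# is the dominant; the diatonic dominant seventh chord there is V7.
With E in the bass the chord is in third inversion, so the figured bass is 42.

V42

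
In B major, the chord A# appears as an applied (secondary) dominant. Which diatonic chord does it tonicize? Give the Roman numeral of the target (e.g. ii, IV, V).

The chord is a major triad on A#.
A dominant resolves down a perfect fifth: A# → D#. In B major, D# is scale degree 3, i.e. iii.

iii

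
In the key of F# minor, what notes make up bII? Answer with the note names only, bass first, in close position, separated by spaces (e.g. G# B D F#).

G B D

Scale degree 2 in F# minor is G#; lowering it a half step gives G. bII is the Neapolitan chord — a major triad on the lowered second degree.
So the chord is G-B-D, a major triad.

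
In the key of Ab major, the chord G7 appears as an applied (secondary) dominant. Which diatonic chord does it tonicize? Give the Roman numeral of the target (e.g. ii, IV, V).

iii

The chord is a dominant seventh chord on G.
A dominant resolves down a perfect fifth: G → C. In Ab major, C is scale degree 3, i.e. iii.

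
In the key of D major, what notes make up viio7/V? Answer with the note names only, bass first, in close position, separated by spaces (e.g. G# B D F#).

G# B D F

viio7/V is a secondary leading-tone chord. The target V is A in D major; the applied chord is rooted a semitone below, on G#.
Building a fully diminished seventh chord on G# gives G#-B-D-F.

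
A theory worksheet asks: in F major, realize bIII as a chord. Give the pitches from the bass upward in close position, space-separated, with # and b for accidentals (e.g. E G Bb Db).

Ab C Eb

bIII is a major triad on the lowered third degree, borrowed from the parallel minor. In F major that root is Ab.
So the chord is Ab-C-Eb.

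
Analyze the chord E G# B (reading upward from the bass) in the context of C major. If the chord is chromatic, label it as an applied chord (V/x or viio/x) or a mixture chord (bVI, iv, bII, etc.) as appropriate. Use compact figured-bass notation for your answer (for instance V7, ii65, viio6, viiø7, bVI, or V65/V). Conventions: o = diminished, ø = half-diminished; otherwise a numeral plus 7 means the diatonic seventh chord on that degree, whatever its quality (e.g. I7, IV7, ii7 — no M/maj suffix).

Stacked in thirds the chord is E-G#-B: a major triad on E.
E is not a diatonic chord root with this quality in C major, but it lies a perfect fifth above A (vi), so the chord functions as an applied dominant of vi.

V/vi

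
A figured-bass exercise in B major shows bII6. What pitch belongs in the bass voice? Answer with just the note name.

E

bII in B major has root C; the chord is C-E-G.
The figure 6 means first inversion — the third is in the bass.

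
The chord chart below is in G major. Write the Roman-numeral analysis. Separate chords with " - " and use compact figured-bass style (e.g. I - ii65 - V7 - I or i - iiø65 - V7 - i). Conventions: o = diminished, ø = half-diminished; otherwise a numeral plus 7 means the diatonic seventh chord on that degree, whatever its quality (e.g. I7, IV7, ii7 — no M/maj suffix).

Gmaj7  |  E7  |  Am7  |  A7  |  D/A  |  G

I7 - V7/ii - ii7 - V7/V - V64 - I

Gmaj7: major seventh chord on G = scale degree 1 → I7.
E7 is the secondary dominant of ii (dominant seventh chord on E): V7/ii.
Am7 has root A, degree 2 in G major, so ii7.
A7: a dominant seventh chord on A, the applied dominant of V → V7/V.
D/A: root D is the dominant; major triad there is V64.
G: root G is the tonic; major triad there is I.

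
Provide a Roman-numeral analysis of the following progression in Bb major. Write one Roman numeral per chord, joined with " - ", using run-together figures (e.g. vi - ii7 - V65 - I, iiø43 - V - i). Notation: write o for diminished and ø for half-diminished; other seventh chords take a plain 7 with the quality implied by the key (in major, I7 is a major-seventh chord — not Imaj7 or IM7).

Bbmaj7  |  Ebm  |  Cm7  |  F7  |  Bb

I7 - iv - ii7 - V7 - I

Bbmaj7: root Bb is the tonic; major seventh chord there is I7.
Ebm: minor triad on Eb — chromatic; iv (borrowed from the parallel minor).
Cm7: root C is the supertonic; minor seventh chord there is ii7.
F7: dominant seventh chord on F = scale degree 5 → V7.
Bb has root Bb, degree 1 in Bb major, so I.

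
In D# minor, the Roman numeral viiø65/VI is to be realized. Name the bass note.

The applied chord viiø65/VI is rooted on A#: A#-C#-E-G#.
The figure 65 means first inversion — the third is in the bass.

C#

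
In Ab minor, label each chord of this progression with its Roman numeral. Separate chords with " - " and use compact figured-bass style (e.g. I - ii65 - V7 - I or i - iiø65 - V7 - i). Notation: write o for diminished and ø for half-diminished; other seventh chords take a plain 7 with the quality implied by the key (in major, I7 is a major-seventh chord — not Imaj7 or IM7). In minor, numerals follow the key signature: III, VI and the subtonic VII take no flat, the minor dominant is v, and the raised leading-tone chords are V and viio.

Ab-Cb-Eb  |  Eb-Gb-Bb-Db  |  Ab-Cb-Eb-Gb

i - v7 - i7

Ab-Cb-Eb: root Ab is the tonic; minor triad there is i.
Eb-Gb-Bb-Db has root Eb, degree 5 in Ab minor, so v7.
Ab-Cb-Eb-Gb has root Ab, degree 1 in Ab minor, so i7.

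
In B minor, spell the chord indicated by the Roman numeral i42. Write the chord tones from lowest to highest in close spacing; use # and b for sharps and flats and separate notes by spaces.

The numeral's case and figure indicate a minor seventh chord. In B minor its root, scale degree 1, is B.
Stacking thirds from B gives B-D-F#-A.
The figured bass 42 indicates third inversion, placing the seventh (A) in the bass: A-B-D-F#.

A B D F#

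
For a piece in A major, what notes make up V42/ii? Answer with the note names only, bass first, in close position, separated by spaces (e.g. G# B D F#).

V42/ii is a secondary dominant — the dominant seventh of ii. ii in A major is B, so the applied chord's root is F#, a perfect fifth above.
Building a dominant seventh chord on F# gives F#-A#-C#-E.
The figured bass 42 indicates third inversion, placing the seventh (E) in the bass: E-F#-A#-C#.

E F# A# C#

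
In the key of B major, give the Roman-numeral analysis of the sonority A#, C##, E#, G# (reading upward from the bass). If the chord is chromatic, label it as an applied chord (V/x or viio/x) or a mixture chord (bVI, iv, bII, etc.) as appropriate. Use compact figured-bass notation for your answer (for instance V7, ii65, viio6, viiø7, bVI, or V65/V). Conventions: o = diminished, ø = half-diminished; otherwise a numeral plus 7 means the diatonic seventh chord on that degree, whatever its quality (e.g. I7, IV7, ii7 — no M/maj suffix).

V7/iii

The pitches A#-C##-E#-G# form a dominant seventh chord rooted on A#.
A# is not a diatonic chord root with this quality in B major, but it lies a perfect fifth above D# (iii), so the chord functions as an applied dominant of iii.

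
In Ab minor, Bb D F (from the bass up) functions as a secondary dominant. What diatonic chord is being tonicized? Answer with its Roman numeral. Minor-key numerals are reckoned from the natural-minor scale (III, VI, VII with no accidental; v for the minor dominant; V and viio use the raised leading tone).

V

The chord is a major triad on Bb.
A dominant resolves down a perfect fifth: Bb → Eb. In Ab minor, Eb is scale degree 5, i.e. V.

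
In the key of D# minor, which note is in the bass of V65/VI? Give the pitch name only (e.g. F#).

The applied chord V65/VI is rooted on F#: F#-A#-C#-E.
The figure 65 means first inversion — the third is in the bass.

A#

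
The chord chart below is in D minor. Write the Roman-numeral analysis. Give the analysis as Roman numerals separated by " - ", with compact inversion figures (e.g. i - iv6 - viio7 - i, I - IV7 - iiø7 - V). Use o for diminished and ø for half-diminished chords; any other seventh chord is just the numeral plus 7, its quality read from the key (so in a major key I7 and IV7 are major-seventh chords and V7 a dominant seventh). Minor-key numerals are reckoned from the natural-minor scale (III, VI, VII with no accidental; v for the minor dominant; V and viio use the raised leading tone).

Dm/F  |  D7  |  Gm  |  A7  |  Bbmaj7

Dm/F has root D, degree 1 in D minor, so i6.
D7: chromatic; D is V of iv, so V7/iv.
Gm: root G is the subdominant; minor triad there is iv.
A7 has root A, degree 5 in D minor, so V7.
Bbmaj7: root Bb is the submediant; major seventh chord there is VI7.

i6 - V7/iv - iv - V7 - VI7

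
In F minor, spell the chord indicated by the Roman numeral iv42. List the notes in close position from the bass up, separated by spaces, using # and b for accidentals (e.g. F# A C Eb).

Ab Bb Db F

In F minor, scale degree 4 is Bb, and the diatonic chord built there is a minor seventh chord.
That chord is spelled Bb-Db-F-Ab.
The figured bass 42 indicates third inversion, placing the seventh (Ab) in the bass: Ab-Bb-Db-F.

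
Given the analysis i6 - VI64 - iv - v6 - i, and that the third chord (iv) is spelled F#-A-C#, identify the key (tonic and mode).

The chord F#m is a minor triad rooted on F#; its label is iv.
iv on F# implies F# is the subdominant; that puts the tonic at C#, and the lowercase numeral fits minor mode.

C# minor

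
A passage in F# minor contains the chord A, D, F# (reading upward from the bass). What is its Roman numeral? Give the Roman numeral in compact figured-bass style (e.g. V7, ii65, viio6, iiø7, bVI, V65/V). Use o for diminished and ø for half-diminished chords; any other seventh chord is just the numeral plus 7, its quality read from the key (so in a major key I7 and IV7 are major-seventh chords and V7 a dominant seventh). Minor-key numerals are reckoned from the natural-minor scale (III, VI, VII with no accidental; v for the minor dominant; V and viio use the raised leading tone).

Stacked in thirds the chord is D-F#-A: a major triad on D.
D is scale degree 6 in F# minor, and a major triad on that degree is written VI.
With A in the bass the chord is in second inversion, so the figured bass is 64.

VI64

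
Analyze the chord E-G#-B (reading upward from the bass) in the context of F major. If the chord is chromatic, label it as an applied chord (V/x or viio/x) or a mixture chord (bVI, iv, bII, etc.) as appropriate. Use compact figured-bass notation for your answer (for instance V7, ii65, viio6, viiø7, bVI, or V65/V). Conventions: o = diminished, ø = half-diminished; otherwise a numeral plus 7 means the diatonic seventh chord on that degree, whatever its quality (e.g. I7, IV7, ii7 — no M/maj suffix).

V/iii

The pitches E-G#-B form a major triad rooted on E.
E is not a diatonic chord root with this quality in F major, but it lies a perfect fifth above A (iii), so the chord functions as an applied dominant of iii.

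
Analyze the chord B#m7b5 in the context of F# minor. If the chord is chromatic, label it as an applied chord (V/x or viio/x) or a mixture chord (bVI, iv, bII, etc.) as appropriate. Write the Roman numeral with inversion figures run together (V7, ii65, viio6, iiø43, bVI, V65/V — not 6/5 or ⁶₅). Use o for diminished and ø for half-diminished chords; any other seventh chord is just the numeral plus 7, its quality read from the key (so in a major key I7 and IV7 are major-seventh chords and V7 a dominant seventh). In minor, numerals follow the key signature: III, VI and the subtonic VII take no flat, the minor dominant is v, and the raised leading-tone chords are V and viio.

viiø7/V

Stacked in thirds the chord is B#-D#-F#-A#: a half-diminished seventh chord on B#.
B# sits a half step below C# (V in F# minor); a diminished chord there is the applied leading-tone chord of V.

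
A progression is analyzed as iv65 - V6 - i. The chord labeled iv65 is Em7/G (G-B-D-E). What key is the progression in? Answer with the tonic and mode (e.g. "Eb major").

B minor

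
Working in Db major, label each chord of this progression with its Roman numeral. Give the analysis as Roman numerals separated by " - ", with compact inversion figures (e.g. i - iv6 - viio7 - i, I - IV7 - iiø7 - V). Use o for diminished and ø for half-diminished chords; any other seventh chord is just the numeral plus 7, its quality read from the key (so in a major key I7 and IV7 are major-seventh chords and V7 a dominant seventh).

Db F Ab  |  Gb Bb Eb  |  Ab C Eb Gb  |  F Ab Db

Db-F-Ab has root Db, degree 1 in Db major, so I.
Gb-Bb-Eb has root Eb, degree 2 in Db major, so ii6.
Ab-C-Eb-Gb: root Ab is the dominant; dominant seventh chord there is V7.
F-Ab-Db: major triad on Db = scale degree 1 → I6.

I - ii6 - V7 - I6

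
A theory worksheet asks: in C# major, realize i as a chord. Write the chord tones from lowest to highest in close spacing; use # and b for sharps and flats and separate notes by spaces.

i is the minor tonic, borrowed from the parallel minor. In C# major that root is C#.
So the chord is C#-E-G#, a minor triad.

C# E G#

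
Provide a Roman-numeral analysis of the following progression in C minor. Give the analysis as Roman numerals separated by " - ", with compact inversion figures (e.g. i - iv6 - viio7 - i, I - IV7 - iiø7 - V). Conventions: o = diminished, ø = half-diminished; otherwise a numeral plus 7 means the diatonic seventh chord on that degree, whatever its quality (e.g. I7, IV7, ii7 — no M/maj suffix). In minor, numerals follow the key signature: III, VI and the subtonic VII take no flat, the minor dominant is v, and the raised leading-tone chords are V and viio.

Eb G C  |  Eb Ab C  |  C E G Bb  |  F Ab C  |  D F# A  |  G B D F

i6 - VI64 - V7/iv - iv - V/V - V7

Eb-G-C: root C is the tonic; minor triad there is i6.
Eb-Ab-C has root Ab, degree 6 in C minor, so VI64.
C-E-G-Bb is the secondary dominant of iv (dominant seventh chord on C): V7/iv.
F-Ab-C has root F, degree 4 in C minor, so iv.
D-F#-A: chromatic; D is V of V, so V/V.
G-B-D-F has root G, degree 5 in C minor, so V7.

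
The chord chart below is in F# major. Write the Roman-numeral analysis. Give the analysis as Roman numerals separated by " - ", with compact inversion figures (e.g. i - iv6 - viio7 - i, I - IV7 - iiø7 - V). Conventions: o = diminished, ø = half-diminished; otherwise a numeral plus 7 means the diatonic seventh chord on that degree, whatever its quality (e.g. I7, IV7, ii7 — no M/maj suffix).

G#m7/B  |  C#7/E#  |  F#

ii65 - V65 - I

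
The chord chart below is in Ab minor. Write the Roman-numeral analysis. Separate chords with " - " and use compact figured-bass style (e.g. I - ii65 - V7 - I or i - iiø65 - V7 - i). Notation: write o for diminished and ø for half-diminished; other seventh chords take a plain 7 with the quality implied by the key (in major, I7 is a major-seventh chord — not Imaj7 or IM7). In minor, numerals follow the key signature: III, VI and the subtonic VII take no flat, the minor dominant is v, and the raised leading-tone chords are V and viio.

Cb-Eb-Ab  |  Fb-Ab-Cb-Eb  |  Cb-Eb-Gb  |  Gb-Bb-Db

i6 - VI7 - III - VII

Cb-Eb-Ab: root Ab is the tonic; minor triad there is i6.
Fb-Ab-Cb-Eb: major seventh chord on Fb = scale degree 6 → VI7.
Cb-Eb-Gb has root Cb, degree 3 in Ab minor, so III.
Gb-Bb-Db has root Gb, degree 7 in Ab minor, so VII.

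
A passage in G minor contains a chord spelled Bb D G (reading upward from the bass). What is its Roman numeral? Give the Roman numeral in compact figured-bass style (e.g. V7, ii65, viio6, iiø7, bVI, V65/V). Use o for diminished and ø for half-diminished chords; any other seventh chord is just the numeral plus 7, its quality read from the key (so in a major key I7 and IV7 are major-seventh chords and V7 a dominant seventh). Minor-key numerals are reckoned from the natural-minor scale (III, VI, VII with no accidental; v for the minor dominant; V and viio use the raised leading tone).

Stacked in thirds the chord is G-Bb-D: a minor triad on G.
In G minor, G is the tonic; the diatonic minor triad there is i.
With Bb in the bass the chord is in first inversion, so the figured bass is 6.

i6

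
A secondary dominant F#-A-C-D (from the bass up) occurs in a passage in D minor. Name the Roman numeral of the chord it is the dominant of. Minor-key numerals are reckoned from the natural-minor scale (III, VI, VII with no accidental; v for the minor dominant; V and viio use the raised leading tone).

The chord is a dominant seventh chord on D.
A dominant resolves down a perfect fifth: D → G. In D minor, G is scale degree 4, i.e. iv.

iv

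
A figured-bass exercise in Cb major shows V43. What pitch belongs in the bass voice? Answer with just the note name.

Db

V in Cb major has root Gb; the chord is Gb-Bb-Db-Fb.
The figure 43 means second inversion — the fifth is in the bass.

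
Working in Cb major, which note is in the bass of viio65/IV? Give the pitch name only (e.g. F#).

Gb

The applied chord viio65/IV is rooted on Eb: Eb-Gb-Bbb-Dbb.
The figure 65 means first inversion — the third is in the bass.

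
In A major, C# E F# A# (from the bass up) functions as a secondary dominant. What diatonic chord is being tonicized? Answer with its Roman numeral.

ii

The chord is a dominant seventh chord on F#.
A dominant resolves down a perfect fifth: F# → B. In A major, B is scale degree 2, i.e. ii.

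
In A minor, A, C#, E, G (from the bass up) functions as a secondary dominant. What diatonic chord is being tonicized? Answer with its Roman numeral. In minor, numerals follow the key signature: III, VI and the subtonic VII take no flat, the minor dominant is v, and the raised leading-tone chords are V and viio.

iv

The chord is a dominant seventh chord on A.
A dominant resolves down a perfect fifth: A → D. In A minor, D is scale degree 4, i.e. iv.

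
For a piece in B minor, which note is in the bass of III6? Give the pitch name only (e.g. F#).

III in B minor has root D; the chord is D-F#-A.
The figure 6 means first inversion — the third is in the bass.

F#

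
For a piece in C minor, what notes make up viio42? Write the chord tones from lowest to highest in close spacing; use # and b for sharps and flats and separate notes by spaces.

In C minor, the leading-tone chord is built on the raised seventh degree, B.
Stacking thirds from B gives B-D-F-Ab.
With the 42 figure the chord is in third inversion; from the bass Ab upward in close position it reads Ab-B-D-F.

Ab B D F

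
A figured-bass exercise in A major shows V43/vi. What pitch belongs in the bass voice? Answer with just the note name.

G#

The applied chord V43/vi is rooted on C#: C#-E#-G#-B.
The figure 43 means second inversion — the fifth is in the bass.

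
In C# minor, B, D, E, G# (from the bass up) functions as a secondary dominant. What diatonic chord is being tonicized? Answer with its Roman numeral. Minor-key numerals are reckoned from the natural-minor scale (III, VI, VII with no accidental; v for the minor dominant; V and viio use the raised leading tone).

VI

The chord is a dominant seventh chord on E.
A dominant resolves down a perfect fifth: E → A. In C# minor, A is scale degree 6, i.e. VI.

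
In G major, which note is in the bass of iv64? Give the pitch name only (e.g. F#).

iv in G major has root C; the chord is C-Eb-G.
The figure 64 means second inversion — the fifth is in the bass.

G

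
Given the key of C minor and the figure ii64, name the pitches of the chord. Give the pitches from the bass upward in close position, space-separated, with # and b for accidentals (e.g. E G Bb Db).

ii64 is the minor supertonic, borrowed from the parallel major (the Dorian ii). In C minor that root is D.
So the chord is D-F-A, a minor triad.
With the 64 figure the chord is in second inversion; from the bass A upward in close position it reads A-D-F.

A D F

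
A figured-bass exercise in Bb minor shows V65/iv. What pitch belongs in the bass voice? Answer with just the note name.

The applied chord V65/iv is rooted on Bb: Bb-D-F-Ab.
The figure 65 means first inversion — the third is in the bass.

D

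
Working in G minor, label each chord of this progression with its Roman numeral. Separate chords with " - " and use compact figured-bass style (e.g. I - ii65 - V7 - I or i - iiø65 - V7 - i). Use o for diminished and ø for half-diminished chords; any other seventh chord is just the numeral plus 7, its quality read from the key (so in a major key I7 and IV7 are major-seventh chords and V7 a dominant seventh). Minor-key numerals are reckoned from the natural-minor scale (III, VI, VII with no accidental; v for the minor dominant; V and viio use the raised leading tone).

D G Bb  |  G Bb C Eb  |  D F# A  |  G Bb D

i64 - iv43 - V - i

D-G-Bb: minor triad on G = scale degree 1 → i64.
G-Bb-C-Eb has root C, degree 4 in G minor, so iv43.
D-F#-A: root D is the dominant; major triad there is V.
G-Bb-D has root G, degree 1 in G minor, so i.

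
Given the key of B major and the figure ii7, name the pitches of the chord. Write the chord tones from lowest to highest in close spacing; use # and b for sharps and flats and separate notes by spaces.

C# E G# B

In B major, the second degree is C#, and the diatonic chord built there is a minor seventh chord.
That chord is spelled C#-E-G#-B.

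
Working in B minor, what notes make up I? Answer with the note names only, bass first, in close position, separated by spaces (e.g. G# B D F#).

B D# F#

I is the major tonic (Picardy third), borrowed from the parallel major. In B minor that root is B.
So the chord is B-D#-F#.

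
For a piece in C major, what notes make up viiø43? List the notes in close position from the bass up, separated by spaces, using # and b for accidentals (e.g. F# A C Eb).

F A B D

The numeral's case and figure indicate a half-diminished seventh chord. In C major its root, scale degree 7, is B.
That chord is spelled B-D-F-A.
With the 43 figure the chord is in second inversion; from the bass F upward in close position it reads F-A-B-D.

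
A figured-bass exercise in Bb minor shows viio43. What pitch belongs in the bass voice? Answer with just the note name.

Eb

viio in Bb minor has root A; the chord is A-C-Eb-Gb.
The figure 43 means second inversion — the fifth is in the bass.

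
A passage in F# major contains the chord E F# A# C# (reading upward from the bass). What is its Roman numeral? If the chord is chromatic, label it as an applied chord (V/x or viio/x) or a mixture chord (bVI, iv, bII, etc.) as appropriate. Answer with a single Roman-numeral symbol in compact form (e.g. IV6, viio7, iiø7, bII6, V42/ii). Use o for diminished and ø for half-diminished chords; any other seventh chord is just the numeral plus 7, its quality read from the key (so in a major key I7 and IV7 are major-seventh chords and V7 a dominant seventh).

Stacked in thirds the chord is F#-A#-C#-E: a dominant seventh chord on F#.
F# is not a diatonic chord root with this quality in F# major, but it lies a perfect fifth above B (IV), so the chord functions as an applied dominant of IV.
With E in the bass the chord is in third inversion, so the figured bass is 42.

V42/IV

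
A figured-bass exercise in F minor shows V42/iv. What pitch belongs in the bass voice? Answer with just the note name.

Eb

The applied chord V42/iv is rooted on F: F-A-C-Eb.
The figure 42 means third inversion — the seventh is in the bass.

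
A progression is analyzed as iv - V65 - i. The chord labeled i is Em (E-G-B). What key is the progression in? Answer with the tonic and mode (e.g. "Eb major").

i is given as E-G-B — a minor triad with root E.
If E is scale degree 1 and the mode makes that degree carry a minor triad, the tonic is E and the mode is minor.

E minor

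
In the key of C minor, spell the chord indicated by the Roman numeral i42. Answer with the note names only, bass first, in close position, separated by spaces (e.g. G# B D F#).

The numeral's case and figure indicate a minor seventh chord. In C minor its root, scale degree 1, is C.
Stacking thirds from C gives C-Eb-G-Bb.
With the 42 figure the chord is in third inversion; from the bass Bb upward in close position it reads Bb-C-Eb-G.

Bb C Eb G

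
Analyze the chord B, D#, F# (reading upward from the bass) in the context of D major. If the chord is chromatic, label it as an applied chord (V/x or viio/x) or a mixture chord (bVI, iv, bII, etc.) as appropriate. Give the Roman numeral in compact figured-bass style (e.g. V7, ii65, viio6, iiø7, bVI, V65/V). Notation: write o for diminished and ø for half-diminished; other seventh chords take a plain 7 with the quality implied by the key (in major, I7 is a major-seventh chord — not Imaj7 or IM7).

The pitches B-D#-F# form a major triad rooted on B.
B is not a diatonic chord root with this quality in D major, but it lies a perfect fifth above E (ii), so the chord functions as an applied dominant of ii.

V/ii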